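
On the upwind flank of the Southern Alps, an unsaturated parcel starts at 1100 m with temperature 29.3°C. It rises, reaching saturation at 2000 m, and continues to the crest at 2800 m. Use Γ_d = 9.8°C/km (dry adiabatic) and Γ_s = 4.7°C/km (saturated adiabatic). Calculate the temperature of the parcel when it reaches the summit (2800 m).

16.72°C

1100–2000 m, dry: Δz = 0.9 km ⇒ ΔT = -8.82°C; T = 20.48°C
2000–2800 m, saturated: Δz = 0.8 km ⇒ ΔT = -3.76°C; T = 16.72°C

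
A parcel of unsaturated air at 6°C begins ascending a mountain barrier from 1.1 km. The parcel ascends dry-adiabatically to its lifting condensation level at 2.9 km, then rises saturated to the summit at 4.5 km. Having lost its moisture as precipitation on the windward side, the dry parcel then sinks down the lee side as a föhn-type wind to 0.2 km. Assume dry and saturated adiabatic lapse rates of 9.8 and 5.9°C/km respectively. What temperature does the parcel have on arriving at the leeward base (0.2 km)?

From 1100 m to 2900 m (dry): cools by 9.8 × 1.8 = 17.64°C, giving -11.64°C.
From 2900 m to 4500 m (saturated): cools by 5.9 × 1.6 = 9.44°C, giving -21.08°C.
From 4500 m to 200 m (dry descent): warms by 9.8 × 4.3 = 42.14°C, giving 21.06°C.

21.06°C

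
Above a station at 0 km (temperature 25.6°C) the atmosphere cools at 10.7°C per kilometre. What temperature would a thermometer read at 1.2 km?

0 → 1200 m (environmental, 10.7°C/km): ΔT = -10.7 × 1.2 = -12.84°C → T = 12.76°C

12.76°C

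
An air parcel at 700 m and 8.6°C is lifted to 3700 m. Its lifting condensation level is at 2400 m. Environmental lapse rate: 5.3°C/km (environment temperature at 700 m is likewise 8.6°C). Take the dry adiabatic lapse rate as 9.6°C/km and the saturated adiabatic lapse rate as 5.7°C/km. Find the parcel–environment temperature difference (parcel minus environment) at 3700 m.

-7.83°C (parcel cooler than environment)

Parcel:
  700 → 2400 m (dry, 9.6°C/km): ΔT = -9.6 × 1.7 = -16.32°C → T = -7.72°C
  2400 → 3700 m (saturated, 5.7°C/km): ΔT = -5.7 × 1.3 = -7.41°C → T = -15.13°C
Environment:
  700 → 3700 m (environment, 5.3°C/km): ΔT = -5.3 × 3 = -15.9°C → T = -7.3°C
T_parcel − T_env = -15.13 − (-7.3) = -7.83°C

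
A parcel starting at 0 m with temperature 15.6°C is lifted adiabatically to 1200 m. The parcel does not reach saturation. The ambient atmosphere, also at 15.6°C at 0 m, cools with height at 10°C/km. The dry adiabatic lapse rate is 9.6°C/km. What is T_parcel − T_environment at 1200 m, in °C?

+0.48°C (parcel warmer than environment)

Parcel:
  Dry to 1200 m: -9.6 × 1.2 km = -11.52°C, so T = 4.08°C.
Environment:
  Environment to 1200 m: -10 × 1.2 km = -12°C, so T = 3.6°C.
T_parcel − T_env = 4.08 − 3.6 = +0.48°C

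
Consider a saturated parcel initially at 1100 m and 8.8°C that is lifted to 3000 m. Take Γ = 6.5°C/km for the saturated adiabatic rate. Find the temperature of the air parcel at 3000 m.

-3.55°C

From 1100 m to 3000 m (saturated adiabatic): cools by 6.5 × 1.9 = 12.35°C, giving -3.55°C.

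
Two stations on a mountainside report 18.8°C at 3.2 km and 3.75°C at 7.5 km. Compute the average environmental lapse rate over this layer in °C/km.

3.5°C/km

Γ = −ΔT/Δz = (18.8 − 3.75) / (7500 − 3200) m
  = 15.05°C / 4.3 km = 3.5°C/km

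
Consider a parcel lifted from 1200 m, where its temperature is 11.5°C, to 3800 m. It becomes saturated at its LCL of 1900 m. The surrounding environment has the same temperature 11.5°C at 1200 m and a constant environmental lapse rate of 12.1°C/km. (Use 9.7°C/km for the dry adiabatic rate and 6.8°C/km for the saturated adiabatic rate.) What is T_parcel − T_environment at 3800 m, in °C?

+11.75°C (parcel warmer than environment)

Parcel:
  1200–1900 m, dry: Δz = 0.7 km ⇒ ΔT = -6.79°C; T = 4.71°C
  1900–3800 m, saturated: Δz = 1.9 km ⇒ ΔT = -12.92°C; T = -8.21°C
Environment:
  1200–3800 m, environment: Δz = 2.6 km ⇒ ΔT = -31.46°C; T = -19.96°C
T_parcel − T_env = -8.21 − (-19.96) = +11.75°C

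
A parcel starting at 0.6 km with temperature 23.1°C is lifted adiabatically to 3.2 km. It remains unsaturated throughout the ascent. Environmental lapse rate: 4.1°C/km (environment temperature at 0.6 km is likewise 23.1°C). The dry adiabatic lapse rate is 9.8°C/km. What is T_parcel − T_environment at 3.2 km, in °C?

Parcel:
  600–3200 m, dry: Δz = 2.6 km ⇒ ΔT = -25.48°C; T = -2.38°C
Environment:
  600–3200 m, environment: Δz = 2.6 km ⇒ ΔT = -10.66°C; T = 12.44°C
T_parcel − T_env = -2.38 − 12.44 = -14.82°C

-14.82°C (parcel cooler than environment)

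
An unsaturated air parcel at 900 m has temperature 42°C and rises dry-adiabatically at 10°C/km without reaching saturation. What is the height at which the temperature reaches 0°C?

5100 m

Height above start = (42 − 0) / 10 = 4.2 km
Altitude = 900 m + 4200 m = 5100 m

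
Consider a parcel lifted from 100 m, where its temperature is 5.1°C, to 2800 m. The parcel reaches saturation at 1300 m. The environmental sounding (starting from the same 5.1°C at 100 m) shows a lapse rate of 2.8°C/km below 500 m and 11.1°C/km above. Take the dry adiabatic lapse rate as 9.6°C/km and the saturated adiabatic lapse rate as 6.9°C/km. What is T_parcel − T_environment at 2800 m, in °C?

Parcel:
  From 100 m to 1300 m (dry): cools by 9.6 × 1.2 = 11.52°C, giving -6.42°C.
  From 1300 m to 2800 m (saturated): cools by 6.9 × 1.5 = 10.35°C, giving -16.77°C.
Environment:
  From 100 m to 500 m (environment, lower layer): cools by 2.8 × 0.4 = 1.12°C, giving 3.98°C.
  From 500 m to 2800 m (environment, upper layer): cools by 11.1 × 2.3 = 25.53°C, giving -21.55°C.
T_parcel − T_env = -16.77 − (-21.55) = +4.78°C

+4.78°C (parcel warmer than environment)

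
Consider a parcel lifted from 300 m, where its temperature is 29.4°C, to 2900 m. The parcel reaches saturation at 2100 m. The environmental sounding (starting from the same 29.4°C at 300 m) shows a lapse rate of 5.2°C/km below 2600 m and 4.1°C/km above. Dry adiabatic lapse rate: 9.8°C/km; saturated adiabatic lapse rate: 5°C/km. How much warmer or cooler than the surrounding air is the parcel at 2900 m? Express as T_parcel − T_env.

Parcel:
  300 → 2100 m (dry, 9.8°C/km): ΔT = -9.8 × 1.8 = -17.64°C → T = 11.76°C
  2100 → 2900 m (saturated, 5°C/km): ΔT = -5 × 0.8 = -4°C → T = 7.76°C
Environment:
  300 → 2600 m (environment, lower layer, 5.2°C/km): ΔT = -5.2 × 2.3 = -11.96°C → T = 17.44°C
  2600 → 2900 m (environment, upper layer, 4.1°C/km): ΔT = -4.1 × 0.3 = -1.23°C → T = 16.21°C
T_parcel − T_env = 7.76 − 16.21 = -8.45°C

-8.45°C (parcel cooler than environment)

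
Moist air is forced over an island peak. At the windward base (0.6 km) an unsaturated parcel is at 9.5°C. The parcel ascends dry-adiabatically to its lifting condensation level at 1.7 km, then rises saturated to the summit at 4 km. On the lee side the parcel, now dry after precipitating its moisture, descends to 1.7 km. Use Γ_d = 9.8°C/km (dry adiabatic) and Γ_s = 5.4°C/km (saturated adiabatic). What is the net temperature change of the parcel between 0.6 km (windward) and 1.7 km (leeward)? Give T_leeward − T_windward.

600–1700 m, dry: Δz = 1.1 km ⇒ ΔT = -10.78°C; T = -1.28°C
1700–4000 m, saturated: Δz = 2.3 km ⇒ ΔT = -12.42°C; T = -13.7°C
4000–1700 m, dry descent: Δz = 2.3 km ⇒ ΔT = +22.54°C; T = 8.84°C
Net change vs windward start: 8.84 − 9.5 = -0.66°C

-0.66°C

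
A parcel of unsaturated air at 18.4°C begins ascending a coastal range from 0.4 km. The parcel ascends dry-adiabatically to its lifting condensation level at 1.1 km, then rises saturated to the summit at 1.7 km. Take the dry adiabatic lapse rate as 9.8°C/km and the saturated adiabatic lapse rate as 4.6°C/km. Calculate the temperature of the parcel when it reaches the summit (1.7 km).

400 → 1100 m (dry, 9.8°C/km): ΔT = -9.8 × 0.7 = -6.86°C → T = 11.54°C
1100 → 1700 m (saturated, 4.6°C/km): ΔT = -4.6 × 0.6 = -2.76°C → T = 8.78°C

8.78°C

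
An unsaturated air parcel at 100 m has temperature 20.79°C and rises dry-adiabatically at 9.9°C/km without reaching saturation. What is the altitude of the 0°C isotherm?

Height above start = (20.79 − 0) / 9.9 = 2.1 km
Altitude = 100 m + 2100 m = 2200 m

2200 m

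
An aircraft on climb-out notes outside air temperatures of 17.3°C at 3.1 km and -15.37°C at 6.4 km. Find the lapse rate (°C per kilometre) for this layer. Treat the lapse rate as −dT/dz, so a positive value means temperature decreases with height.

Γ = −ΔT/Δz = (17.3 − (-15.37)) / (6400 − 3100) m
  = 32.67°C / 3.3 km = 9.9°C/km

9.9°C/km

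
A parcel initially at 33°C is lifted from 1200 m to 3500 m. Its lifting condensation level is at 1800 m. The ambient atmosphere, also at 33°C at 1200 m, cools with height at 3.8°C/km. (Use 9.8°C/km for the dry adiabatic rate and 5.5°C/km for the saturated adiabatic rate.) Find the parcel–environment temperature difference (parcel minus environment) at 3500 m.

-6.49°C (parcel cooler than environment)

Parcel:
  Dry to 1800 m: -9.8 × 0.6 km = -5.88°C, so T = 27.12°C.
  Saturated to 3500 m: -5.5 × 1.7 km = -9.35°C, so T = 17.77°C.
Environment:
  Environment to 3500 m: -3.8 × 2.3 km = -8.74°C, so T = 24.26°C.
T_parcel − T_env = 17.77 − 24.26 = -6.49°C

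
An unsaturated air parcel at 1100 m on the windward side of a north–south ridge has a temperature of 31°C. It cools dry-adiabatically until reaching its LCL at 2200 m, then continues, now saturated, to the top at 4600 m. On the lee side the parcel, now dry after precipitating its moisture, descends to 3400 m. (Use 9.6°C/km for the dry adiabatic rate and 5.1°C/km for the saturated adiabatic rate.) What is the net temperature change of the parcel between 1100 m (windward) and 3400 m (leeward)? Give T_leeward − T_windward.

-11.28°C

Dry to 2200 m: -9.6 × 1.1 km = -10.56°C, so T = 20.44°C.
Saturated to 4600 m: -5.1 × 2.4 km = -12.24°C, so T = 8.2°C.
Dry descent to 3400 m: +9.6 × 1.2 km = +11.52°C, so T = 19.72°C.
Net change vs windward start: 19.72 − 31 = -11.28°C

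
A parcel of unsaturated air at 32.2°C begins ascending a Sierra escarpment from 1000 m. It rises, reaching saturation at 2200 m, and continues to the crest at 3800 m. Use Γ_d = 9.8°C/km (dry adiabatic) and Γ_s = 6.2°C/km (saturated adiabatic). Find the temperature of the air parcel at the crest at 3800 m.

From 1000 m to 2200 m (dry): cools by 9.8 × 1.2 = 11.76°C, giving 20.44°C.
From 2200 m to 3800 m (saturated): cools by 6.2 × 1.6 = 9.92°C, giving 10.52°C.

10.52°C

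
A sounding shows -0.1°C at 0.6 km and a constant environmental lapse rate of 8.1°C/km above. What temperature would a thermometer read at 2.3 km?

-13.87°C

From 600 m to 2300 m (environmental): cools by 8.1 × 1.7 = 13.77°C, giving -13.87°C.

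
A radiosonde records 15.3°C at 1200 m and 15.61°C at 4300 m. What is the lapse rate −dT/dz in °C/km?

Γ = −ΔT/Δz = (15.3 − 15.61) / (4300 − 1200) m
  = -0.31°C / 3.1 km = -0.1°C/km

-0.1°C/km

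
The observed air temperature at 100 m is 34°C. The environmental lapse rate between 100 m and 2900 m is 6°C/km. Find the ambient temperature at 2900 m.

Environmental to 2900 m: -6 × 2.8 km = -16.8°C, so T = 17.2°C.

17.2°C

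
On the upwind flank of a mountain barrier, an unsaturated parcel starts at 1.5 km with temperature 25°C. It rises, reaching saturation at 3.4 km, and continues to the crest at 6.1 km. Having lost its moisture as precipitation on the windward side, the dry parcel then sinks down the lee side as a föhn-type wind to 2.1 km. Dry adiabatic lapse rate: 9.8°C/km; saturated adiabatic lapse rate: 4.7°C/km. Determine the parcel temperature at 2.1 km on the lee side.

32.89°C

1500–3400 m, dry: Δz = 1.9 km ⇒ ΔT = -18.62°C; T = 6.38°C
3400–6100 m, saturated: Δz = 2.7 km ⇒ ΔT = -12.69°C; T = -6.31°C
6100–2100 m, dry descent: Δz = 4 km ⇒ ΔT = +39.2°C; T = 32.89°C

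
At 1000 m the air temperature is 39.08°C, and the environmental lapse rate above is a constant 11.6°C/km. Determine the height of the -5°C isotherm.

Height above start = (39.08 − (-5)) / 11.6 = 3.8 km
Altitude = 1000 m + 3800 m = 4800 m

4800 m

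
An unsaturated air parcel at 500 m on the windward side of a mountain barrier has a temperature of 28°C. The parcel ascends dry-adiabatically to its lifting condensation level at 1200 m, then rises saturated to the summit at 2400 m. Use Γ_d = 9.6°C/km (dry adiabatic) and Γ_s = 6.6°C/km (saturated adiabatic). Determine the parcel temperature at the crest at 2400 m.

13.36°C

500–1200 m, dry: Δz = 0.7 km ⇒ ΔT = -6.72°C; T = 21.28°C
1200–2400 m, saturated: Δz = 1.2 km ⇒ ΔT = -7.92°C; T = 13.36°C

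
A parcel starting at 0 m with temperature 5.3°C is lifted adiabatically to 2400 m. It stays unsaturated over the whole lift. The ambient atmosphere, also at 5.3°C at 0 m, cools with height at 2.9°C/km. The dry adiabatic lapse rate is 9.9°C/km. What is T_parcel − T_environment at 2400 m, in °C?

Parcel:
  0–2400 m, dry: Δz = 2.4 km ⇒ ΔT = -23.76°C; T = -18.46°C
Environment:
  0–2400 m, environment: Δz = 2.4 km ⇒ ΔT = -6.96°C; T = -1.66°C
T_parcel − T_env = -18.46 − (-1.66) = -16.8°C

-16.8°C (parcel cooler than environment)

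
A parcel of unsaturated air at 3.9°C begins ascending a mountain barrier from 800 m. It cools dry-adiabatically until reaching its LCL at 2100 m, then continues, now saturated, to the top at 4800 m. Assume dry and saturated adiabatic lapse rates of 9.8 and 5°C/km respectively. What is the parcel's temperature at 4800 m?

800 → 2100 m (dry, 9.8°C/km): ΔT = -9.8 × 1.3 = -12.74°C → T = -8.84°C
2100 → 4800 m (saturated, 5°C/km): ΔT = -5 × 2.7 = -13.5°C → T = -22.34°C

-22.34°C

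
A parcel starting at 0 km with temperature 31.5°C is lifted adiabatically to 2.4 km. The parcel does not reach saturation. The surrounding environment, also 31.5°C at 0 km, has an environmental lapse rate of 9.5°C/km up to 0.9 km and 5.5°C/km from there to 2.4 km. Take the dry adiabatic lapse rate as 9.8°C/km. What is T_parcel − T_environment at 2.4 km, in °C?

Parcel:
  From 0 m to 2400 m (dry): cools by 9.8 × 2.4 = 23.52°C, giving 7.98°C.
Environment:
  From 0 m to 900 m (environment, lower layer): cools by 9.5 × 0.9 = 8.55°C, giving 22.95°C.
  From 900 m to 2400 m (environment, upper layer): cools by 5.5 × 1.5 = 8.25°C, giving 14.7°C.
T_parcel − T_env = 7.98 − 14.7 = -6.72°C

-6.72°C (parcel cooler than environment)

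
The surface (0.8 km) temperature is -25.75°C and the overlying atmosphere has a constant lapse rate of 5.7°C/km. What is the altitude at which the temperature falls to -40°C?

Height above start = (-25.75 − (-40)) / 5.7 = 2.5 km
Altitude = 800 m + 2500 m = 3300 m

3.3 km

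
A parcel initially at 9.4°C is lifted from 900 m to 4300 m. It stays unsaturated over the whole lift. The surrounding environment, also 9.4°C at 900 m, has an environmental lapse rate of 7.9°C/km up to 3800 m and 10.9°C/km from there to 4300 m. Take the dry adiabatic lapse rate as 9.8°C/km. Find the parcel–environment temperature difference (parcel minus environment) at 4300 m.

-4.96°C (parcel cooler than environment)

Parcel:
  From 900 m to 4300 m (dry): cools by 9.8 × 3.4 = 33.32°C, giving -23.92°C.
Environment:
  From 900 m to 3800 m (environment, lower layer): cools by 7.9 × 2.9 = 22.91°C, giving -13.51°C.
  From 3800 m to 4300 m (environment, upper layer): cools by 10.9 × 0.5 = 5.45°C, giving -18.96°C.
T_parcel − T_env = -23.92 − (-18.96) = -4.96°C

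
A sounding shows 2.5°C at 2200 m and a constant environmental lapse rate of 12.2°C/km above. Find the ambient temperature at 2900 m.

-6.04°C

Environmental to 2900 m: -12.2 × 0.7 km = -8.54°C, so T = -6.04°C.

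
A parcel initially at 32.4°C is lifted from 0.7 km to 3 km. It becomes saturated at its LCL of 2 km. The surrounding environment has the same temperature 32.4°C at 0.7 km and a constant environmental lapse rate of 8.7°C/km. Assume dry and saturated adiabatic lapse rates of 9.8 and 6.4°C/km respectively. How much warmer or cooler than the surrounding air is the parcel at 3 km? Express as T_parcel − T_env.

Parcel:
  700 → 2000 m (dry, 9.8°C/km): ΔT = -9.8 × 1.3 = -12.74°C → T = 19.66°C
  2000 → 3000 m (saturated, 6.4°C/km): ΔT = -6.4 × 1 = -6.4°C → T = 13.26°C
Environment:
  700 → 3000 m (environment, 8.7°C/km): ΔT = -8.7 × 2.3 = -20.01°C → T = 12.39°C
T_parcel − T_env = 13.26 − 12.39 = +0.87°C

+0.87°C (parcel warmer than environment)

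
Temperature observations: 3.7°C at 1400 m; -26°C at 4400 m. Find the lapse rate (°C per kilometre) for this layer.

Γ = −ΔT/Δz = (3.7 − (-26)) / (4400 − 1400) m
  = 29.7°C / 3 km = 9.9°C/km

9.9°C/km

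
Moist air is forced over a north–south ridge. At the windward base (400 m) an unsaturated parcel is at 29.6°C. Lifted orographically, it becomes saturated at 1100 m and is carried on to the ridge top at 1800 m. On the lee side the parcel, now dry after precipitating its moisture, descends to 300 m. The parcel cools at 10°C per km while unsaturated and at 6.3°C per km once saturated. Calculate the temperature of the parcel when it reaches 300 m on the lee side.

33.19°C

Dry to 1100 m: -10 × 0.7 km = -7°C, so T = 22.6°C.
Saturated to 1800 m: -6.3 × 0.7 km = -4.41°C, so T = 18.19°C.
Dry descent to 300 m: +10 × 1.5 km = +15°C, so T = 33.19°C.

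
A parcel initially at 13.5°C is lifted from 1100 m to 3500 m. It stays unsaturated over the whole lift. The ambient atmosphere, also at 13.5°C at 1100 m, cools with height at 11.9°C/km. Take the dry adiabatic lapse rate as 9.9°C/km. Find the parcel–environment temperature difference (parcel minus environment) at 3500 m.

+4.8°C (parcel warmer than environment)

Parcel:
  Dry to 3500 m: -9.9 × 2.4 km = -23.76°C, so T = -10.26°C.
Environment:
  Environment to 3500 m: -11.9 × 2.4 km = -28.56°C, so T = -15.06°C.
T_parcel − T_env = -10.26 − (-15.06) = +4.8°C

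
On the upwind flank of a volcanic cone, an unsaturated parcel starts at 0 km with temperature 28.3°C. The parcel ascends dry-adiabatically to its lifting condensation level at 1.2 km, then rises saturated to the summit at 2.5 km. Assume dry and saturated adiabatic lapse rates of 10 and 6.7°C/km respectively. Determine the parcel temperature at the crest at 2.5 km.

7.59°C

From 0 m to 1200 m (dry): cools by 10 × 1.2 = 12°C, giving 16.3°C.
From 1200 m to 2500 m (saturated): cools by 6.7 × 1.3 = 8.71°C, giving 7.59°C.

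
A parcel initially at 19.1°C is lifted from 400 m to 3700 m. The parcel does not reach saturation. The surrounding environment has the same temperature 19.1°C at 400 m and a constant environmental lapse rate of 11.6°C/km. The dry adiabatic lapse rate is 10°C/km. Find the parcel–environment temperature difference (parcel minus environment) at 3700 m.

Parcel:
  From 400 m to 3700 m (dry): cools by 10 × 3.3 = 33°C, giving -13.9°C.
Environment:
  From 400 m to 3700 m (environment): cools by 11.6 × 3.3 = 38.28°C, giving -19.18°C.
T_parcel − T_env = -13.9 − (-19.18) = +5.28°C

+5.28°C (parcel warmer than environment)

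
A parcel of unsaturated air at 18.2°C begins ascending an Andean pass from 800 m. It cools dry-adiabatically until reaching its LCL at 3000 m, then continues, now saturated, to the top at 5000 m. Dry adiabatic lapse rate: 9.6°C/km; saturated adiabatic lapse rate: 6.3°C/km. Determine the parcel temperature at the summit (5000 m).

800 → 3000 m (dry, 9.6°C/km): ΔT = -9.6 × 2.2 = -21.12°C → T = -2.92°C
3000 → 5000 m (saturated, 6.3°C/km): ΔT = -6.3 × 2 = -12.6°C → T = -15.52°C

-15.52°C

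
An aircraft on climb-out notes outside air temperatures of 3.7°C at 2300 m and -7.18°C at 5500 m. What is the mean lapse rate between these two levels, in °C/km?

3.4°C/km

Γ = −ΔT/Δz = (3.7 − (-7.18)) / (5500 − 2300) m
  = 10.88°C / 3.2 km = 3.4°C/km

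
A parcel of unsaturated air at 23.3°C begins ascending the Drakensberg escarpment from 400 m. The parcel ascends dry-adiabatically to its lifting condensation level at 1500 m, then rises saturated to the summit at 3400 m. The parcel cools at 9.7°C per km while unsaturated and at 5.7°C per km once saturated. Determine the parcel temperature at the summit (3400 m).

1.8°C

400 → 1500 m (dry, 9.7°C/km): ΔT = -9.7 × 1.1 = -10.67°C → T = 12.63°C
1500 → 3400 m (saturated, 5.7°C/km): ΔT = -5.7 × 1.9 = -10.83°C → T = 1.8°C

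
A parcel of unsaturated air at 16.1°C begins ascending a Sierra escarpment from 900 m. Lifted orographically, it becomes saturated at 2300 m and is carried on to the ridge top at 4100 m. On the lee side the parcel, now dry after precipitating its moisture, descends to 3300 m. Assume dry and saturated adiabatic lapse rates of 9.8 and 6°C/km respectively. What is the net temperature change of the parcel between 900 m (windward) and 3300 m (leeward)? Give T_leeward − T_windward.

From 900 m to 2300 m (dry): cools by 9.8 × 1.4 = 13.72°C, giving 2.38°C.
From 2300 m to 4100 m (saturated): cools by 6 × 1.8 = 10.8°C, giving -8.42°C.
From 4100 m to 3300 m (dry descent): warms by 9.8 × 0.8 = 7.84°C, giving -0.58°C.
Net change vs windward start: -0.58 − 16.1 = -16.68°C

-16.68°C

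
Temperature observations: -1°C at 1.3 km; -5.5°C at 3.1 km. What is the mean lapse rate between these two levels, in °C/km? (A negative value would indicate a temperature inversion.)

2.5°C/km

Γ = −ΔT/Δz = (-1 − (-5.5)) / (3100 − 1300) m
  = 4.5°C / 1.8 km = 2.5°C/km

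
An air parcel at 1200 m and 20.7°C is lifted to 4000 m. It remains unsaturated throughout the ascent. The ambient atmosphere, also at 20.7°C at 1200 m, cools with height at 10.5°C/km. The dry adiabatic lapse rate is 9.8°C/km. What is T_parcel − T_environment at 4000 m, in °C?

+1.96°C (parcel warmer than environment)

Parcel:
  1200 → 4000 m (dry, 9.8°C/km): ΔT = -9.8 × 2.8 = -27.44°C → T = -6.74°C
Environment:
  1200 → 4000 m (environment, 10.5°C/km): ΔT = -10.5 × 2.8 = -29.4°C → T = -8.7°C
T_parcel − T_env = -6.74 − (-8.7) = +1.96°C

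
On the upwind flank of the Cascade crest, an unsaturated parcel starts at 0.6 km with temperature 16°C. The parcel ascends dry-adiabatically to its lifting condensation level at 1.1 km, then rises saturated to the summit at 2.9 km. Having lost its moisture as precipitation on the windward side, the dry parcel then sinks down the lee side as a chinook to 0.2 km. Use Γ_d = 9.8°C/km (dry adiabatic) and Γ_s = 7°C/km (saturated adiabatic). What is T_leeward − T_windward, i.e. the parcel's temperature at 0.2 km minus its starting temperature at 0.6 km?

+8.96°C

600–1100 m, dry: Δz = 0.5 km ⇒ ΔT = -4.9°C; T = 11.1°C
1100–2900 m, saturated: Δz = 1.8 km ⇒ ΔT = -12.6°C; T = -1.5°C
2900–200 m, dry descent: Δz = 2.7 km ⇒ ΔT = +26.46°C; T = 24.96°C
Net change vs windward start: 24.96 − 16 = +8.96°C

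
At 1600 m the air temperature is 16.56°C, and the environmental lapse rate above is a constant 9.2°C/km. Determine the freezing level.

3400 m

Height above start = (16.56 − 0) / 9.2 = 1.8 km
Altitude = 1600 m + 1800 m = 3400 m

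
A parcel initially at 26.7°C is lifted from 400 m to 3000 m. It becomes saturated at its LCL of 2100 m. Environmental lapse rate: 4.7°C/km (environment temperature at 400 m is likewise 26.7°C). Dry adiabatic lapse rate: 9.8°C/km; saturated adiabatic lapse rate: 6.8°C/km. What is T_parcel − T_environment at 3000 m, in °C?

-10.56°C (parcel cooler than environment)

Parcel:
  400–2100 m, dry: Δz = 1.7 km ⇒ ΔT = -16.66°C; T = 10.04°C
  2100–3000 m, saturated: Δz = 0.9 km ⇒ ΔT = -6.12°C; T = 3.92°C
Environment:
  400–3000 m, environment: Δz = 2.6 km ⇒ ΔT = -12.22°C; T = 14.48°C
T_parcel − T_env = 3.92 − 14.48 = -10.56°C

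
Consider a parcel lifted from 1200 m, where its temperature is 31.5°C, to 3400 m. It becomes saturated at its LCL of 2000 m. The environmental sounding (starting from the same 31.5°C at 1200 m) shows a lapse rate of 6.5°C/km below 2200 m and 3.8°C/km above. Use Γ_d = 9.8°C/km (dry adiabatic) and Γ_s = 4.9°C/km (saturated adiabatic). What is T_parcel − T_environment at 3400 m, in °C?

Parcel:
  1200–2000 m, dry: Δz = 0.8 km ⇒ ΔT = -7.84°C; T = 23.66°C
  2000–3400 m, saturated: Δz = 1.4 km ⇒ ΔT = -6.86°C; T = 16.8°C
Environment:
  1200–2200 m, environment, lower layer: Δz = 1 km ⇒ ΔT = -6.5°C; T = 25°C
  2200–3400 m, environment, upper layer: Δz = 1.2 km ⇒ ΔT = -4.56°C; T = 20.44°C
T_parcel − T_env = 16.8 − 20.44 = -3.64°C

-3.64°C (parcel cooler than environment)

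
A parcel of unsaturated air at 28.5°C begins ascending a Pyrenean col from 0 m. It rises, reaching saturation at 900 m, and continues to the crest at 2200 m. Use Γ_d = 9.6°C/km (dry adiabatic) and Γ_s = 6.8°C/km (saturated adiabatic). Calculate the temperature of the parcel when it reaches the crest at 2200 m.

From 0 m to 900 m (dry): cools by 9.6 × 0.9 = 8.64°C, giving 19.86°C.
From 900 m to 2200 m (saturated): cools by 6.8 × 1.3 = 8.84°C, giving 11.02°C.

11.02°C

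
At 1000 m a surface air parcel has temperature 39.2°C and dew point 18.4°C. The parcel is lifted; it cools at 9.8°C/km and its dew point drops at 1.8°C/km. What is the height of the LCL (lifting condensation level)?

T and T_d converge at 9.8 − 1.8 = 8°C per km
Height above start = (39.2 − 18.4) / 8 = 2.6 km
LCL altitude = 1000 m + 2600 m = 3600 m

3600 m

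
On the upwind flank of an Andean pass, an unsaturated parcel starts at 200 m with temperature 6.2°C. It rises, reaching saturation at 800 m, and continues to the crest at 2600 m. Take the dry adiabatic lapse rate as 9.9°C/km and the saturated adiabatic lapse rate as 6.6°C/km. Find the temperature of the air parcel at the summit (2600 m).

-11.62°C

200–800 m, dry: Δz = 0.6 km ⇒ ΔT = -5.94°C; T = 0.26°C
800–2600 m, saturated: Δz = 1.8 km ⇒ ΔT = -11.88°C; T = -11.62°C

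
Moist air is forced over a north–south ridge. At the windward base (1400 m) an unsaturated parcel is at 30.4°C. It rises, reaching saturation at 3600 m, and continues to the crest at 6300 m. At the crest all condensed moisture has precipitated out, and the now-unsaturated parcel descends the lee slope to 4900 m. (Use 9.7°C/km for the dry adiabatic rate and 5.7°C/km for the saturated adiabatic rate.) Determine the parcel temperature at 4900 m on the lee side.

1400–3600 m, dry: Δz = 2.2 km ⇒ ΔT = -21.34°C; T = 9.06°C
3600–6300 m, saturated: Δz = 2.7 km ⇒ ΔT = -15.39°C; T = -6.33°C
6300–4900 m, dry descent: Δz = 1.4 km ⇒ ΔT = +13.58°C; T = 7.25°C

7.25°C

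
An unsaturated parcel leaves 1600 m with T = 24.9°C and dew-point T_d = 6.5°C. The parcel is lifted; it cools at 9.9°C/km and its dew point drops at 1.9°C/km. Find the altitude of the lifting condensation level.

3900 m

T and T_d converge at 9.9 − 1.9 = 8°C per km
Height above start = (24.9 − 6.5) / 8 = 2.3 km
LCL altitude = 1600 m + 2300 m = 3900 m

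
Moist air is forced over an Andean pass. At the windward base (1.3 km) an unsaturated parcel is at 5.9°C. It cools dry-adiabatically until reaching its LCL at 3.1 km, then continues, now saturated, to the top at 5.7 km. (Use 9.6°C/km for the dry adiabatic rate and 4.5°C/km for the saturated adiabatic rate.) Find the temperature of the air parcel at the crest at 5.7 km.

-23.08°C

From 1300 m to 3100 m (dry): cools by 9.6 × 1.8 = 17.28°C, giving -11.38°C.
From 3100 m to 5700 m (saturated): cools by 4.5 × 2.6 = 11.7°C, giving -23.08°C.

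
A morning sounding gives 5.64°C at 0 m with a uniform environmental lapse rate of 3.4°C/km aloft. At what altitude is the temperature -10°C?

Height above start = (5.64 − (-10)) / 3.4 = 4.6 km
Altitude = 0 m + 4600 m = 4600 m

4600 m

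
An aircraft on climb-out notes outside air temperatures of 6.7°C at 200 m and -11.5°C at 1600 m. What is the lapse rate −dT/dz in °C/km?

13°C/km

Γ = −ΔT/Δz = (6.7 − (-11.5)) / (1600 − 200) m
  = 18.2°C / 1.4 km = 13°C/km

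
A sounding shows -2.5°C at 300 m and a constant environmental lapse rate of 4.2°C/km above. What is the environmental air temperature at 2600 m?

From 300 m to 2600 m (environmental): cools by 4.2 × 2.3 = 9.66°C, giving -12.16°C.

-12.16°C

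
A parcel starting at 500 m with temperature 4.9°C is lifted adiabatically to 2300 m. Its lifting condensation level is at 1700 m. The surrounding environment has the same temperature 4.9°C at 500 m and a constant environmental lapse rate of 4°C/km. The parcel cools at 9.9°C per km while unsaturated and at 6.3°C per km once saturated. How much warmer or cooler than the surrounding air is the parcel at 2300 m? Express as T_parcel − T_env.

-8.46°C (parcel cooler than environment)

Parcel:
  500 → 1700 m (dry, 9.9°C/km): ΔT = -9.9 × 1.2 = -11.88°C → T = -6.98°C
  1700 → 2300 m (saturated, 6.3°C/km): ΔT = -6.3 × 0.6 = -3.78°C → T = -10.76°C
Environment:
  500 → 2300 m (environment, 4°C/km): ΔT = -4 × 1.8 = -7.2°C → T = -2.3°C
T_parcel − T_env = -10.76 − (-2.3) = -8.46°C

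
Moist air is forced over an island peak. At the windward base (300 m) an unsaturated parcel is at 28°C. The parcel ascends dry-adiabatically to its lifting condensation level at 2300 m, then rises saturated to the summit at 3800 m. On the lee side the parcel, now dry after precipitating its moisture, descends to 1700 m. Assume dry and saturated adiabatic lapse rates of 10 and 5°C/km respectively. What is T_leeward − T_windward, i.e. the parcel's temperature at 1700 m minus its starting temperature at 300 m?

From 300 m to 2300 m (dry): cools by 10 × 2 = 20°C, giving 8°C.
From 2300 m to 3800 m (saturated): cools by 5 × 1.5 = 7.5°C, giving 0.5°C.
From 3800 m to 1700 m (dry descent): warms by 10 × 2.1 = 21°C, giving 21.5°C.
Net change vs windward start: 21.5 − 28 = -6.5°C

-6.5°C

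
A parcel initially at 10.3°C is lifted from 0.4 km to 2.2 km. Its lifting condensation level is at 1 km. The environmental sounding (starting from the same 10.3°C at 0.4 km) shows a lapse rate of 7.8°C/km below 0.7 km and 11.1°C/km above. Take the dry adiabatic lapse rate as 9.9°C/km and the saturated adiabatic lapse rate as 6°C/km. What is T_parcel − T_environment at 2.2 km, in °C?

Parcel:
  400–1000 m, dry: Δz = 0.6 km ⇒ ΔT = -5.94°C; T = 4.36°C
  1000–2200 m, saturated: Δz = 1.2 km ⇒ ΔT = -7.2°C; T = -2.84°C
Environment:
  400–700 m, environment, lower layer: Δz = 0.3 km ⇒ ΔT = -2.34°C; T = 7.96°C
  700–2200 m, environment, upper layer: Δz = 1.5 km ⇒ ΔT = -16.65°C; T = -8.69°C
T_parcel − T_env = -2.84 − (-8.69) = +5.85°C

+5.85°C (parcel warmer than environment)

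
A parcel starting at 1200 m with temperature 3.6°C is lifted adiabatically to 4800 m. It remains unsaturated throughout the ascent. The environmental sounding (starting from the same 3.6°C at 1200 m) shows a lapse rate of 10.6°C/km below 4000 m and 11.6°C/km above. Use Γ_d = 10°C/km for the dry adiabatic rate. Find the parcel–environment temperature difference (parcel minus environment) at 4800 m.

Parcel:
  1200 → 4800 m (dry, 10°C/km): ΔT = -10 × 3.6 = -36°C → T = -32.4°C
Environment:
  1200 → 4000 m (environment, lower layer, 10.6°C/km): ΔT = -10.6 × 2.8 = -29.68°C → T = -26.08°C
  4000 → 4800 m (environment, upper layer, 11.6°C/km): ΔT = -11.6 × 0.8 = -9.28°C → T = -35.36°C
T_parcel − T_env = -32.4 − (-35.36) = +2.96°C

+2.96°C (parcel warmer than environment)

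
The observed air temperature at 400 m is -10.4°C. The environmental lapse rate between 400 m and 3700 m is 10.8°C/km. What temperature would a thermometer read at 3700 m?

From 400 m to 3700 m (environmental): cools by 10.8 × 3.3 = 35.64°C, giving -46.04°C.

-46.04°C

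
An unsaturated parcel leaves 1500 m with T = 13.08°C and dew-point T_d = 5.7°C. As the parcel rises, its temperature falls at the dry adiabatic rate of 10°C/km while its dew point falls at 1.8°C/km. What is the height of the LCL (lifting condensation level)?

T and T_d converge at 10 − 1.8 = 8.2°C per km
Height above start = (13.08 − 5.7) / 8.2 = 0.9 km
LCL altitude = 1500 m + 900 m = 2400 m

2400 m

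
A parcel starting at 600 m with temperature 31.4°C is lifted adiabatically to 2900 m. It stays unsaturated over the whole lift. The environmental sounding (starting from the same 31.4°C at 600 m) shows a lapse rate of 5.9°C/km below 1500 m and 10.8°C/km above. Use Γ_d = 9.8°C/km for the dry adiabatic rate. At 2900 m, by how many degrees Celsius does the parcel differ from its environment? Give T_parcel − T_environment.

Parcel:
  From 600 m to 2900 m (dry): cools by 9.8 × 2.3 = 22.54°C, giving 8.86°C.
Environment:
  From 600 m to 1500 m (environment, lower layer): cools by 5.9 × 0.9 = 5.31°C, giving 26.09°C.
  From 1500 m to 2900 m (environment, upper layer): cools by 10.8 × 1.4 = 15.12°C, giving 10.97°C.
T_parcel − T_env = 8.86 − 10.97 = -2.11°C

-2.11°C (parcel cooler than environment)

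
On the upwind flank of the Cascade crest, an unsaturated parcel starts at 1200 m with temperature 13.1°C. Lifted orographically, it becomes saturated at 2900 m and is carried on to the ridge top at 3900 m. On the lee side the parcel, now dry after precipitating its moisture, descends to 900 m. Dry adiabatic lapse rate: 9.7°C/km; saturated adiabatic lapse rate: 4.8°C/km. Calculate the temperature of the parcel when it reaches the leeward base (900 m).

20.91°C

From 1200 m to 2900 m (dry): cools by 9.7 × 1.7 = 16.49°C, giving -3.39°C.
From 2900 m to 3900 m (saturated): cools by 4.8 × 1 = 4.8°C, giving -8.19°C.
From 3900 m to 900 m (dry descent): warms by 9.7 × 3 = 29.1°C, giving 20.91°C.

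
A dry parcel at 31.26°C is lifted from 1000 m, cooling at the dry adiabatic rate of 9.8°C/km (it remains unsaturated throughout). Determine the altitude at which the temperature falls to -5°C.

Height above start = (31.26 − (-5)) / 9.8 = 3.7 km
Altitude = 1000 m + 3700 m = 4700 m

4700 m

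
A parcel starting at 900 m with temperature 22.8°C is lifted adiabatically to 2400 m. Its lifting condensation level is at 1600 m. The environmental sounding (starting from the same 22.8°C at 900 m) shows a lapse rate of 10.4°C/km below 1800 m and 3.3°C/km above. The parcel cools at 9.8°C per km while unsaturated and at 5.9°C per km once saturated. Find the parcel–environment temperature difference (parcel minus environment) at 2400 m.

-0.24°C (parcel cooler than environment)

Parcel:
  Dry to 1600 m: -9.8 × 0.7 km = -6.86°C, so T = 15.94°C.
  Saturated to 2400 m: -5.9 × 0.8 km = -4.72°C, so T = 11.22°C.
Environment:
  Environment, lower layer to 1800 m: -10.4 × 0.9 km = -9.36°C, so T = 13.44°C.
  Environment, upper layer to 2400 m: -3.3 × 0.6 km = -1.98°C, so T = 11.46°C.
T_parcel − T_env = 11.22 − 11.46 = -0.24°C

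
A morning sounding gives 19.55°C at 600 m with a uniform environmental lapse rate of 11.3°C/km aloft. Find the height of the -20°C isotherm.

4100 m

Height above start = (19.55 − (-20)) / 11.3 = 3.5 km
Altitude = 600 m + 3500 m = 4100 m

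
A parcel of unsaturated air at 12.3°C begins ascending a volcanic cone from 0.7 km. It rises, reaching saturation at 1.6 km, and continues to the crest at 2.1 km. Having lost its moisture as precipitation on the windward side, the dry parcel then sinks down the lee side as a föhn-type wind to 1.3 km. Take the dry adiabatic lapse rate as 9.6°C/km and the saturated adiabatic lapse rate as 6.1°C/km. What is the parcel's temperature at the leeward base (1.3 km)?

700–1600 m, dry: Δz = 0.9 km ⇒ ΔT = -8.64°C; T = 3.66°C
1600–2100 m, saturated: Δz = 0.5 km ⇒ ΔT = -3.05°C; T = 0.61°C
2100–1300 m, dry descent: Δz = 0.8 km ⇒ ΔT = +7.68°C; T = 8.29°C

8.29°C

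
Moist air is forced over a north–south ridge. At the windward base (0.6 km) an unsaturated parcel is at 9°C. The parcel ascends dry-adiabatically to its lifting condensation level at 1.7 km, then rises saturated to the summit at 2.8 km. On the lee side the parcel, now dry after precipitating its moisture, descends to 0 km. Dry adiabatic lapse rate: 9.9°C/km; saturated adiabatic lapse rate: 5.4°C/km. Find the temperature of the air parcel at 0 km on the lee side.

19.89°C

600 → 1700 m (dry, 9.9°C/km): ΔT = -9.9 × 1.1 = -10.89°C → T = -1.89°C
1700 → 2800 m (saturated, 5.4°C/km): ΔT = -5.4 × 1.1 = -5.94°C → T = -7.83°C
2800 → 0 m (dry descent, 9.9°C/km): ΔT = +9.9 × 2.8 = +27.72°C → T = 19.89°C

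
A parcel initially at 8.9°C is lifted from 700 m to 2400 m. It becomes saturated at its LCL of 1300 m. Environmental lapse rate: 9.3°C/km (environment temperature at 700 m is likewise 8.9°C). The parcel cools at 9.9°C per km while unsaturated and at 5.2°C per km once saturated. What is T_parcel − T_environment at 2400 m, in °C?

+4.15°C (parcel warmer than environment)

Parcel:
  From 700 m to 1300 m (dry): cools by 9.9 × 0.6 = 5.94°C, giving 2.96°C.
  From 1300 m to 2400 m (saturated): cools by 5.2 × 1.1 = 5.72°C, giving -2.76°C.
Environment:
  From 700 m to 2400 m (environment): cools by 9.3 × 1.7 = 15.81°C, giving -6.91°C.
T_parcel − T_env = -2.76 − (-6.91) = +4.15°C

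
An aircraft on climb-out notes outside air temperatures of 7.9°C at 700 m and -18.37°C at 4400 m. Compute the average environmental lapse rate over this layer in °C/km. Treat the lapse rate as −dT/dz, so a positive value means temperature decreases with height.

Γ = −ΔT/Δz = (7.9 − (-18.37)) / (4400 − 700) m
  = 26.27°C / 3.7 km = 7.1°C/km

7.1°C/km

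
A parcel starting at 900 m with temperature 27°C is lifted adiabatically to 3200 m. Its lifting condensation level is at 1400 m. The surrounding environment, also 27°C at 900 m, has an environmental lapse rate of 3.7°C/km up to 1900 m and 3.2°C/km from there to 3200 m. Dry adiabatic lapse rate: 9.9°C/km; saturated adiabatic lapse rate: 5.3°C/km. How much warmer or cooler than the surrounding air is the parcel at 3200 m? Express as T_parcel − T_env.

-6.63°C (parcel cooler than environment)

Parcel:
  900–1400 m, dry: Δz = 0.5 km ⇒ ΔT = -4.95°C; T = 22.05°C
  1400–3200 m, saturated: Δz = 1.8 km ⇒ ΔT = -9.54°C; T = 12.51°C
Environment:
  900–1900 m, environment, lower layer: Δz = 1 km ⇒ ΔT = -3.7°C; T = 23.3°C
  1900–3200 m, environment, upper layer: Δz = 1.3 km ⇒ ΔT = -4.16°C; T = 19.14°C
T_parcel − T_env = 12.51 − 19.14 = -6.63°C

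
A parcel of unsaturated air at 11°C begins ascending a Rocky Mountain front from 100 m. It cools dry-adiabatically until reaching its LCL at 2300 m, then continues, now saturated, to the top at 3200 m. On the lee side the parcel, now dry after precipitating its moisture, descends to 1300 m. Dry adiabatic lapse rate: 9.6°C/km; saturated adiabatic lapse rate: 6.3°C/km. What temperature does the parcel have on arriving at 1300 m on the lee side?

2.45°C

100–2300 m, dry: Δz = 2.2 km ⇒ ΔT = -21.12°C; T = -10.12°C
2300–3200 m, saturated: Δz = 0.9 km ⇒ ΔT = -5.67°C; T = -15.79°C
3200–1300 m, dry descent: Δz = 1.9 km ⇒ ΔT = +18.24°C; T = 2.45°C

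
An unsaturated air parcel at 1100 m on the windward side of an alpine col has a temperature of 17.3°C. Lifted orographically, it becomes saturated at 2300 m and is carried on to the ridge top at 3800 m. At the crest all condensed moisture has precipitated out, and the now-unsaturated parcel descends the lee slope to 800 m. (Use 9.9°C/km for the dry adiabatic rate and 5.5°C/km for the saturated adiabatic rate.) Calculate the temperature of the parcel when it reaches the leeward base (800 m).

1100–2300 m, dry: Δz = 1.2 km ⇒ ΔT = -11.88°C; T = 5.42°C
2300–3800 m, saturated: Δz = 1.5 km ⇒ ΔT = -8.25°C; T = -2.83°C
3800–800 m, dry descent: Δz = 3 km ⇒ ΔT = +29.7°C; T = 26.87°C

26.87°C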